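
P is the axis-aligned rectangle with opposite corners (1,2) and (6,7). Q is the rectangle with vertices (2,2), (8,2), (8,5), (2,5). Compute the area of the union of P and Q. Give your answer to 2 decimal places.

31.00

By inclusion–exclusion:
Individual areas: |P| = 25, |Q| = 18.
|P∩Q|: x∈[2,6], y∈[2,5] → 4·3 = 12.
|P ∪ Q| = 43 − 12 = 31.00.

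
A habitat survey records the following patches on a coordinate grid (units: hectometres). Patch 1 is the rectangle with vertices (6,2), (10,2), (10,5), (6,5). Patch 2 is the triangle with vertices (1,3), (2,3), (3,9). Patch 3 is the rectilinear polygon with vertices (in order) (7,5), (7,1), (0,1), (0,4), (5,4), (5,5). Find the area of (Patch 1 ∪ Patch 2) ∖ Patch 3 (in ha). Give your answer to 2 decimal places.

|Patch 1 ∪ Patch 2| = 15.
|(Patch 1 ∪ Patch 2) ∩ Patch 3| = 3.9167.
|(Patch 1 ∪ Patch 2) ∖ Patch 3| = 15 − 3.9167 = 11.08.

11.08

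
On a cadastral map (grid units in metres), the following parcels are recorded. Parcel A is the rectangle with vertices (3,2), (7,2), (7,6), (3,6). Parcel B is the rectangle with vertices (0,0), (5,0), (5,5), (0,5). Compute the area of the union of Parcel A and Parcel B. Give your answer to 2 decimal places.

35.00

By inclusion–exclusion:
Individual areas: |Parcel A| = 16, |Parcel B| = 25.
|Parcel A∩Parcel B|: x∈[3,5], y∈[2,5] → 2·3 = 6.
|Parcel A ∪ Parcel B| = 41 − 6 = 35.00.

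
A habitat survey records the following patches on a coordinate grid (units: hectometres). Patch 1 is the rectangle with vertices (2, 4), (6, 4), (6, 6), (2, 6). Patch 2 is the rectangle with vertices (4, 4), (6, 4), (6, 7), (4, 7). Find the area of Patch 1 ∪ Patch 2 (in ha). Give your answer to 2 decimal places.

10.00

By inclusion–exclusion:
Individual areas: |Patch 1| = 8, |Patch 2| = 6.
|Patch 1∩Patch 2|: x∈[4,6], y∈[4,6] → 2·2 = 4.
|Patch 1 ∪ Patch 2| = 14 − 4 = 10.00.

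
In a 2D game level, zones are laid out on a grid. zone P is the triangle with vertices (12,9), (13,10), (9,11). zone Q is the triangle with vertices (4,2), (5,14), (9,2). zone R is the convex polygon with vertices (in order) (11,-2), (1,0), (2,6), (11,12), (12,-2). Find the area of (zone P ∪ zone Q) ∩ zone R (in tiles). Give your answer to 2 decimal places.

24.44

|zone P ∪ zone Q| = 32.5.
|(zone P ∪ zone Q) ∩ zone R| = 24.44.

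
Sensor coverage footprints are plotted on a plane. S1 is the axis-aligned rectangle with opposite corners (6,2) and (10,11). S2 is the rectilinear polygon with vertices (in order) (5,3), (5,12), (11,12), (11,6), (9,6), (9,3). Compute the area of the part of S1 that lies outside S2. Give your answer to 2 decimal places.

|S1| = 36, |S1∩S2| = 29.
|S1 ∖ S2| = |S1| − |S1∩S2| = 36 − 29 = 7.00.

7.00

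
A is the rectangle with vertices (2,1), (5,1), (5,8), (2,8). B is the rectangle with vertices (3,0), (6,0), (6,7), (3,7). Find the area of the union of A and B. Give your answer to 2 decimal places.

By inclusion–exclusion:
Individual areas: |A| = 21, |B| = 21.
|A∩B|: x∈[3,5], y∈[1,7] → 2·6 = 12.
|A ∪ B| = 42 − 12 = 30.00.

30.00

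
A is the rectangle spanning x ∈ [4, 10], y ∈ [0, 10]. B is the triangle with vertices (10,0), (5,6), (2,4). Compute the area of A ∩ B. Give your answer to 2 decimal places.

The intersection is the polygon with vertices (4,5.333), (5,6), (10,0), (4,3).
By the shoelace formula its area is 11.67.

11.67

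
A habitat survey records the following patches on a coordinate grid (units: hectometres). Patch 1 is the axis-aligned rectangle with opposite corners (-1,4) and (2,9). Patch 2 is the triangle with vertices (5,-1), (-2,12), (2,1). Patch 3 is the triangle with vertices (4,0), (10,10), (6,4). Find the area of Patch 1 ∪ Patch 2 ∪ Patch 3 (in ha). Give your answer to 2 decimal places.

24.77

By inclusion–exclusion:
Individual areas: |Patch 1| = 15, |Patch 2| = 12.5, |Patch 3| = 2.
|Patch 1∩Patch 2| = 4.7198.
|Patch 1∩Patch 3| = 0.
|Patch 2∩Patch 3| = 0.009.
|Patch 1∩Patch 2∩Patch 3| = 0.
|Patch 1 ∪ Patch 2 ∪ Patch 3| = 29.5 − 4.7288 + 0 = 24.77.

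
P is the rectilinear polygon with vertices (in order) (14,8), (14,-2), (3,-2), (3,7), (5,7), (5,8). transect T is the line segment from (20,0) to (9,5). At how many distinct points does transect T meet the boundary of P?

1

The segment meets the boundary at (14,2.727).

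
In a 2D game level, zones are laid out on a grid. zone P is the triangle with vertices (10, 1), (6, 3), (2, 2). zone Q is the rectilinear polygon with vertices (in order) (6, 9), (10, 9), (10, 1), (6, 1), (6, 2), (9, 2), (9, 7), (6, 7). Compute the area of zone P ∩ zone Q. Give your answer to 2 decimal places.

The intersection is the polygon with vertices (10,1), (6,1.5), (6,2), (8,2).
By the shoelace formula its area is 2.00.

2.00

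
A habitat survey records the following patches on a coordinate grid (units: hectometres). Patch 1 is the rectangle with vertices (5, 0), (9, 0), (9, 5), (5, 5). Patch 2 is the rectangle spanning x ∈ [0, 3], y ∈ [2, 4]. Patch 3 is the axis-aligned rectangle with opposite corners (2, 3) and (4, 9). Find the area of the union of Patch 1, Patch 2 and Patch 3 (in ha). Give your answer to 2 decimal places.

37.00

By inclusion–exclusion:
Individual areas: |Patch 1| = 20, |Patch 2| = 6, |Patch 3| = 12.
|Patch 1∩Patch 2| = 0 (no overlap).
|Patch 1∩Patch 3| = 0 (no overlap).
|Patch 2∩Patch 3|: x∈[2,3], y∈[3,4] → 1·1 = 1.
|Patch 1∩Patch 2∩Patch 3| = 0.
|Patch 1 ∪ Patch 2 ∪ Patch 3| = 38 − 1 + 0 = 37.00.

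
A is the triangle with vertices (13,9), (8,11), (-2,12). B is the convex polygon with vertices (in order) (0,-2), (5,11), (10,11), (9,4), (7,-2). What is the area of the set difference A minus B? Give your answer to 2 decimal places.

|A| = 7.5, |A∩B| = 3.6357.
|A ∖ B| = |A| − |A∩B| = 7.5 − 3.6357 = 3.86.

3.86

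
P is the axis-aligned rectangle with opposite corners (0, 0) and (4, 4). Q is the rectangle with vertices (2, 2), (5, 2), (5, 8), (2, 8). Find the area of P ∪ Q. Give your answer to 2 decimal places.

By inclusion–exclusion:
Individual areas: |P| = 16, |Q| = 18.
|P∩Q|: x∈[2,4], y∈[2,4] → 2·2 = 4.
|P ∪ Q| = 34 − 4 = 30.00.

30.00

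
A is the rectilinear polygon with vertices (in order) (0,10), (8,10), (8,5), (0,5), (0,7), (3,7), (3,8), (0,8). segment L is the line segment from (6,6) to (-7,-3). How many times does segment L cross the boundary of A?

1

The segment meets the boundary at (4.556,5).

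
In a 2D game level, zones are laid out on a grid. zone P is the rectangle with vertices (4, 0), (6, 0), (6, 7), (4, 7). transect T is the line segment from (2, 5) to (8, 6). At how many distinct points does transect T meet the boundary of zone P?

The segment meets the boundary at (6,5.667), (4,5.333).

2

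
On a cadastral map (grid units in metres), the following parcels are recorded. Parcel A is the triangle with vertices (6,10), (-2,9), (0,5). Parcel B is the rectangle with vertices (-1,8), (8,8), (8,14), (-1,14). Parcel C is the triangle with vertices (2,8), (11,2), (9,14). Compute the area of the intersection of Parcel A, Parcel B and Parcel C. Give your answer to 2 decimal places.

The intersection is the polygon with vertices (3.6,8), (2,8), (4.049,9.756), (6,10).
By the shoelace formula its area is 3.06.

3.06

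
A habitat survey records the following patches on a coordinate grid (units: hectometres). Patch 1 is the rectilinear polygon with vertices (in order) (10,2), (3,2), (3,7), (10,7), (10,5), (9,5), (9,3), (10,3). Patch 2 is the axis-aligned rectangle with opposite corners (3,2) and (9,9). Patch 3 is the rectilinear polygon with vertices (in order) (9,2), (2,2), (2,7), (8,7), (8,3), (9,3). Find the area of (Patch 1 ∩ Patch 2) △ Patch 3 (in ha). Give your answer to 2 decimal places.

|Patch 1 ∩ Patch 2| = 30.
|(Patch 1 ∩ Patch 2) ∩ Patch 3| = 26.
|(Patch 1 ∩ Patch 2) △ Patch 3| = 30 + 31 − 52 = 9.00.

9.00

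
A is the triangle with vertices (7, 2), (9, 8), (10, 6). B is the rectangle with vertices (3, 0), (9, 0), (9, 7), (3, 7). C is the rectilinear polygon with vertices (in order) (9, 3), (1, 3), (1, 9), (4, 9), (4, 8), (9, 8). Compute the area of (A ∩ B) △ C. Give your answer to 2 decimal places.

|A ∩ B| = 3.1667.
|(A ∩ B) ∩ C| = 2.9583.
|(A ∩ B) △ C| = 3.1667 + 43 − 5.9167 = 40.25.

40.25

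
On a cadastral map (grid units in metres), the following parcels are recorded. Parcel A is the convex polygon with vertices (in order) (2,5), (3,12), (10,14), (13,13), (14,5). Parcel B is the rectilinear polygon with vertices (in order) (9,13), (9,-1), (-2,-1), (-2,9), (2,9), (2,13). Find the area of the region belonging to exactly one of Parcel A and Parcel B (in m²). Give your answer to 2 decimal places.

|Parcel A| = 89, |Parcel B| = 138, |Parcel A∩Parcel B| = 49.75.
|Parcel A △ Parcel B| = |Parcel A| + |Parcel B| − 2·|Parcel A∩Parcel B| = 89 + 138 − 99.5 = 127.50.

127.50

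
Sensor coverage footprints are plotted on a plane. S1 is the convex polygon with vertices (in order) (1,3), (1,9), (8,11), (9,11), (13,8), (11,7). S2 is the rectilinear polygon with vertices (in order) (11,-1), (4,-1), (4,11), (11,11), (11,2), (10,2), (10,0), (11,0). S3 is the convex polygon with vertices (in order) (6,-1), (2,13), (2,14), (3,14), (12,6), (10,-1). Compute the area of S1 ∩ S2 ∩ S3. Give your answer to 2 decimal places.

The intersection is the polygon with vertices (4.462,4.385), (4,6), (4,9.857), (6.77,10.649), (10.914,6.965).
By the shoelace formula its area is 25.88.

25.88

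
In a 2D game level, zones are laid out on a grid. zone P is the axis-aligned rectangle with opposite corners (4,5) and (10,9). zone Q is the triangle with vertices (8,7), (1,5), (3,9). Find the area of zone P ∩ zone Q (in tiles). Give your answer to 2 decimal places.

5.49

The intersection is the polygon with vertices (4,8.6), (8,7), (4,5.857).
By the shoelace formula its area is 5.49.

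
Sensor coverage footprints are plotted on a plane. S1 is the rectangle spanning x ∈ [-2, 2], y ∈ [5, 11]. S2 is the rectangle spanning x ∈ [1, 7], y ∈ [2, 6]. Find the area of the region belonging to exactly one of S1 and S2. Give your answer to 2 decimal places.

46.00

|S1∩S2|: x∈[1,2], y∈[5,6] → 1·1 = 1.
|S1 △ S2| = |S1| + |S2| − 2·|S1∩S2| = 24 + 24 − 2 = 46.00.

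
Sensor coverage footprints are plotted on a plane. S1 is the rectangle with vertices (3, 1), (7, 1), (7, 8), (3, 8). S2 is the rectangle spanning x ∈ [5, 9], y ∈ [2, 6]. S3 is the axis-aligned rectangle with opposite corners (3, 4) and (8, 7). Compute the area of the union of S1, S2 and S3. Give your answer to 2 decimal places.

37.00

By inclusion–exclusion:
Individual areas: |S1| = 28, |S2| = 16, |S3| = 15.
|S1∩S2|: x∈[5,7], y∈[2,6] → 2·4 = 8.
|S1∩S3|: x∈[3,7], y∈[4,7] → 4·3 = 12.
|S2∩S3|: x∈[5,8], y∈[4,6] → 3·2 = 6.
|S1∩S2∩S3| = 4.
|S1 ∪ S2 ∪ S3| = 59 − 26 + 4 = 37.00.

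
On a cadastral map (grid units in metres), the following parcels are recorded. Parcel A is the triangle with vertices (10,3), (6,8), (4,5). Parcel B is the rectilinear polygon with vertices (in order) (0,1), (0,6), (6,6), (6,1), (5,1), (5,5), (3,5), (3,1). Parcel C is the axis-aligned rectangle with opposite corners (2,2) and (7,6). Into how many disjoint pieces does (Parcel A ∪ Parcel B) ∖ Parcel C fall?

(Parcel A ∪ Parcel B) ∖ Parcel C splits into 3 disjoint pieces (area 6.8333, area 1, area 11).

3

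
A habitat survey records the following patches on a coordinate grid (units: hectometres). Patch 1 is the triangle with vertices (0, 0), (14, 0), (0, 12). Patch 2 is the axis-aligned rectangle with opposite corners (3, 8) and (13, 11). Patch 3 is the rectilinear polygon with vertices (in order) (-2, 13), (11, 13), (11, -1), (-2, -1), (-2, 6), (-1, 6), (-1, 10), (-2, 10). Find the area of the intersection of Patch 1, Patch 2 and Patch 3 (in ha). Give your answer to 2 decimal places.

The intersection is the polygon with vertices (3,8), (3,9.429), (4.667,8).
By the shoelace formula its area is 1.19.

1.19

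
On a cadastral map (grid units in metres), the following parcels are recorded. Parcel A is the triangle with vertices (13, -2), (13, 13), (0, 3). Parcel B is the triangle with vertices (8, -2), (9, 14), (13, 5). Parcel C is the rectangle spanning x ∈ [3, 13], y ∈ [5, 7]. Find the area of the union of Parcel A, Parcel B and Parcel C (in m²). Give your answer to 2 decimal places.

By inclusion–exclusion:
Individual areas: |Parcel A| = 97.5, |Parcel B| = 36.5, |Parcel C| = 20.
|Parcel A∩Parcel B| = 32.2785.
|Parcel A∩Parcel C| = 18.1385.
|Parcel B∩Parcel C| = 8.1111.
|Parcel A∩Parcel B∩Parcel C| = 8.1111.
|Parcel A ∪ Parcel B ∪ Parcel C| = 154 − 58.5281 + 8.1111 = 103.58.

103.58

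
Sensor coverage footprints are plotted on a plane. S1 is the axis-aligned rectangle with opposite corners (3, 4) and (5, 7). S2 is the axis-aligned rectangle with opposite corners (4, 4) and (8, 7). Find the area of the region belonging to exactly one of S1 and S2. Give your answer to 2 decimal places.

|S1∩S2|: x∈[4,5], y∈[4,7] → 1·3 = 3.
|S1 △ S2| = |S1| + |S2| − 2·|S1∩S2| = 6 + 12 − 6 = 12.00.

12.00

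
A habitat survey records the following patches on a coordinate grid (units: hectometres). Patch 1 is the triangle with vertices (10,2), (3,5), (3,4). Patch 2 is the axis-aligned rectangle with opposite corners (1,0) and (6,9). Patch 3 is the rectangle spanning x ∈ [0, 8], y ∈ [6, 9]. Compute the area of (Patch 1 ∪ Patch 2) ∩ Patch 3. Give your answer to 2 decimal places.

The region (Patch 1 ∪ Patch 2) ∩ Patch 3 is the polygon with vertices (1,9), (6,9), (6,6), (1,6).
By the shoelace formula its area is 15.00.

15.00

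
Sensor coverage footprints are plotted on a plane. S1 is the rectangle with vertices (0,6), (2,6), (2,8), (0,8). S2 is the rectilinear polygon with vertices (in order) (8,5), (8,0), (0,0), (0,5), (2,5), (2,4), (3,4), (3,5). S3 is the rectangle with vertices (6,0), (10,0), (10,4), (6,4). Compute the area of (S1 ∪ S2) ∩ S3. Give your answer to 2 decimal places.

The region (S1 ∪ S2) ∩ S3 is the polygon with vertices (8,0), (6,0), (6,4), (8,4).
By the shoelace formula its area is 8.00.

8.00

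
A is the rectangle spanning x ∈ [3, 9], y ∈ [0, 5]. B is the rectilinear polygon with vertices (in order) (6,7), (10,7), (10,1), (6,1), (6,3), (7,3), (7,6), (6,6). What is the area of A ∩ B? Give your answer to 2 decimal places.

The intersection is the polygon with vertices (9,5), (9,1), (6,1), (6,3), (7,3), (7,5).
By the shoelace formula its area is 10.00.

10.00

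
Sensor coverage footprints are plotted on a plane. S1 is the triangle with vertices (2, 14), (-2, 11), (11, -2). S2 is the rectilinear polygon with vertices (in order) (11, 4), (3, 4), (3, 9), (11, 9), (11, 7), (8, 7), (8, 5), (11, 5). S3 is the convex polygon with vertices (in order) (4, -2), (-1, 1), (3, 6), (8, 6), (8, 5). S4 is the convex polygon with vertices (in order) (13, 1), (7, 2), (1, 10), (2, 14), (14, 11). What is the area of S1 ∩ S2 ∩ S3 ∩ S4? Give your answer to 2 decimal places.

The intersection is the polygon with vertices (7.429,4), (5.5,4), (4,6), (6.5,6), (7.528,4.173).
By the shoelace formula its area is 4.61.

4.61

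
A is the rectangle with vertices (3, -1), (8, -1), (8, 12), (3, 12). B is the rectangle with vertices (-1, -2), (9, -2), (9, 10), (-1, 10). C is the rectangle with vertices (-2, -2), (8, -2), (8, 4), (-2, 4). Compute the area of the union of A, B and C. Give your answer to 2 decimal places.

By inclusion–exclusion:
Individual areas: |A| = 65, |B| = 120, |C| = 60.
|A∩B|: x∈[3,8], y∈[-1,10] → 5·11 = 55.
|A∩C|: x∈[3,8], y∈[-1,4] → 5·5 = 25.
|B∩C|: x∈[-1,8], y∈[-2,4] → 9·6 = 54.
|A∩B∩C| = 25.
|A ∪ B ∪ C| = 245 − 134 + 25 = 136.00.

136.00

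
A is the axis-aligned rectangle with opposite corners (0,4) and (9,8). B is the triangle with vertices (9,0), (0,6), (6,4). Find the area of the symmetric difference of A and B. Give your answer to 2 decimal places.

39.00

|A| = 36, |B| = 9, |A∩B| = 3.
|A △ B| = |A| + |B| − 2·|A∩B| = 36 + 9 − 6 = 39.00.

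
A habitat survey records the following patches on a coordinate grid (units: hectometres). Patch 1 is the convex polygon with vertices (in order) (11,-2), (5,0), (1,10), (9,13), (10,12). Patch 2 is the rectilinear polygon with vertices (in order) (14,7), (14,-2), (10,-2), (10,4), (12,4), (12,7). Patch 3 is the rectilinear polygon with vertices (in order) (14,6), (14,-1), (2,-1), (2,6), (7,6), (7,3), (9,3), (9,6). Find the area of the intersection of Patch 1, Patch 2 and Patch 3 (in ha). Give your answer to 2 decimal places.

The intersection is the polygon with vertices (10,4), (10.571,4), (10.929,-1), (10,-1).
By the shoelace formula its area is 3.75.

3.75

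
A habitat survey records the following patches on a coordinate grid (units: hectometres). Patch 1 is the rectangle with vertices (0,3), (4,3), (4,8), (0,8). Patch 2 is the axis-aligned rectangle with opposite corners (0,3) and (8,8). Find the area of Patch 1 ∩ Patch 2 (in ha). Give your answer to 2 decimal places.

20.00

|Patch 1∩Patch 2|: x∈[0,4], y∈[3,8] → 4·5 = 20.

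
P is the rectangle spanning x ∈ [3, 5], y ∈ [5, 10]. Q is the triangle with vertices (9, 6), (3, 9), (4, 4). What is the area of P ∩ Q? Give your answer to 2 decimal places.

5.40

The intersection is the polygon with vertices (5,5), (3.8,5), (3,9), (5,8).
By the shoelace formula its area is 5.40.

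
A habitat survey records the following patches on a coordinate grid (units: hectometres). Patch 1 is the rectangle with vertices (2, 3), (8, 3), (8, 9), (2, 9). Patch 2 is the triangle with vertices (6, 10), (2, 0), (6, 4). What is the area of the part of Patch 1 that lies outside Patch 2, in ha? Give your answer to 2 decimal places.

26.90

|Patch 1| = 36, |Patch 1∩Patch 2| = 9.1.
|Patch 1 ∖ Patch 2| = |Patch 1| − |Patch 1∩Patch 2| = 36 − 9.1 = 26.90.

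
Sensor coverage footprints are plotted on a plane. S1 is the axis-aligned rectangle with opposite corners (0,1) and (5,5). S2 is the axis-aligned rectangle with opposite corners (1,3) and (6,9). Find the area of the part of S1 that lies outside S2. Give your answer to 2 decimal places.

12.00

|S1∩S2|: x∈[1,5], y∈[3,5] → 4·2 = 8.
|S1| = 20.
|S1 ∖ S2| = |S1| − |S1∩S2| = 20 − 8 = 12.00.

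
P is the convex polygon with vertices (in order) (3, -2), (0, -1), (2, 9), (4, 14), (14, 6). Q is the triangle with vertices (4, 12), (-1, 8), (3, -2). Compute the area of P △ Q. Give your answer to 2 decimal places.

101.72

|P| = 113.5, |Q| = 33, |P∩Q| = 22.3902.
|P △ Q| = |P| + |Q| − 2·|P∩Q| = 113.5 + 33 − 44.7804 = 101.72.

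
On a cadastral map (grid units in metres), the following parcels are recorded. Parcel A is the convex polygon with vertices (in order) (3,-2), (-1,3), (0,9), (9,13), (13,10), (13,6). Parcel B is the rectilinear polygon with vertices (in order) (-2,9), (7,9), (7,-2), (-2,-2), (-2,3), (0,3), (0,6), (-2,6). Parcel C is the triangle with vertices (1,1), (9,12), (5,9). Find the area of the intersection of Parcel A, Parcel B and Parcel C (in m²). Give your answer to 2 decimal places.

The intersection is the polygon with vertices (6.818,9), (1,1), (5,9).
By the shoelace formula its area is 7.27.

7.27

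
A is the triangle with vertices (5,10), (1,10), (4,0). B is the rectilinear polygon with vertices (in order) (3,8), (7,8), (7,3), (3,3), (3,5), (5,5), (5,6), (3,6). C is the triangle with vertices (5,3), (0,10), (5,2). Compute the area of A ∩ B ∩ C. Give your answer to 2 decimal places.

The intersection is the polygon with vertices (3.571,5), (4.386,3.86), (4.31,3.103), (3.125,5).
By the shoelace formula its area is 0.77.

0.77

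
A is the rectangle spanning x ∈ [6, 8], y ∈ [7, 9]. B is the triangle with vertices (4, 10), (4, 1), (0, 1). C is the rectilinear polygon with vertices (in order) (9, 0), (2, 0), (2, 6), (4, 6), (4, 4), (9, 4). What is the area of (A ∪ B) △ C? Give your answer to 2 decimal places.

34.11

|A ∪ B| = 22.
|(A ∪ B) ∩ C| = 9.9444.
|(A ∪ B) △ C| = 22 + 32 − 19.8889 = 34.11.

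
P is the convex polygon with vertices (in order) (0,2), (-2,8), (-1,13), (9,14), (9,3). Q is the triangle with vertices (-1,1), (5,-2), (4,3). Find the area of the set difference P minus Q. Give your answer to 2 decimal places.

112.44

|P| = 113, |P∩Q| = 0.5644.
|P ∖ Q| = |P| − |P∩Q| = 113 − 0.5644 = 112.44.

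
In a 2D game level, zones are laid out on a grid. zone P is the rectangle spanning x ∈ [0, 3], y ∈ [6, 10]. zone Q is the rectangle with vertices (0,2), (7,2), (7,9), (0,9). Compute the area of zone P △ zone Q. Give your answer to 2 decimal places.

|zone P∩zone Q|: x∈[0,3], y∈[6,9] → 3·3 = 9.
|zone P △ zone Q| = |zone P| + |zone Q| − 2·|zone P∩zone Q| = 12 + 49 − 18 = 43.00.

43.00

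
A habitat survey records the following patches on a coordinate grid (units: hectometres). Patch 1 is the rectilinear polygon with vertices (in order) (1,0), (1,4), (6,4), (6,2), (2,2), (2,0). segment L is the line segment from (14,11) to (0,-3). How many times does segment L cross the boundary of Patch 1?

The segment meets the boundary at (5,2), (6,3).

2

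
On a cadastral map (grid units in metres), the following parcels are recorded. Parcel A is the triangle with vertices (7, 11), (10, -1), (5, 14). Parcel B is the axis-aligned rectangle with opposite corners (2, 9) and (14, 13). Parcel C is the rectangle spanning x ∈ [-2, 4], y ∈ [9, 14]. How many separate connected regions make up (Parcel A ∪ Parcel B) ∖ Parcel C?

(Parcel A ∪ Parcel B) ∖ Parcel C is a single connected region.

1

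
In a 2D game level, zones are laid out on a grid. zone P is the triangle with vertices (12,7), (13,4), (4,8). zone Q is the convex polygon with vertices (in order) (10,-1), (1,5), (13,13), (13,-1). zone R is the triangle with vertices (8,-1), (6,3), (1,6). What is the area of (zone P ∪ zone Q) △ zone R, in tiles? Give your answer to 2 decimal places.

|zone P ∪ zone Q| = 93.1816.
|(zone P ∪ zone Q) ∩ zone R| = 4.9053.
|(zone P ∪ zone Q) △ zone R| = 93.1816 + 7 − 9.8105 = 90.37.

90.37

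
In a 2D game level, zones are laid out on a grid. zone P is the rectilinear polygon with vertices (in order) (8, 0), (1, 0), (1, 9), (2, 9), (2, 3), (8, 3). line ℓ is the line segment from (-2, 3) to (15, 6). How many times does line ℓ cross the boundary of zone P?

The segment meets the boundary at (2,3.706), (1,3.529).

2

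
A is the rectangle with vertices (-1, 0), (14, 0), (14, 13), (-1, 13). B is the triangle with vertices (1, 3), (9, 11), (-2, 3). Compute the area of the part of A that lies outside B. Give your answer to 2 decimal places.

|A| = 195, |A∩B| = 11.6364.
|A ∖ B| = |A| − |A∩B| = 195 − 11.6364 = 183.36.

183.36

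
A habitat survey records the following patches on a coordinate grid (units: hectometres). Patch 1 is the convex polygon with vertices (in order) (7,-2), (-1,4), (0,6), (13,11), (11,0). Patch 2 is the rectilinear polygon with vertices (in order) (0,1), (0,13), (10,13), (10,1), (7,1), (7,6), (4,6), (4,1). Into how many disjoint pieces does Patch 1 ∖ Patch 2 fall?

Patch 1 ∖ Patch 2 splits into 2 disjoint pieces (area 48.2692, area 1.375).

2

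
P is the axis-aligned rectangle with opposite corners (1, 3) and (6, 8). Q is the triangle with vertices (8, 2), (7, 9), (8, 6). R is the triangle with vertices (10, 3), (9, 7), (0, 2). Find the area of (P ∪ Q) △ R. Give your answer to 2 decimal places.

35.23

|P ∪ Q| = 27.
|(P ∪ Q) ∩ R| = 6.1343.
|(P ∪ Q) △ R| = 27 + 20.5 − 12.2687 = 35.23.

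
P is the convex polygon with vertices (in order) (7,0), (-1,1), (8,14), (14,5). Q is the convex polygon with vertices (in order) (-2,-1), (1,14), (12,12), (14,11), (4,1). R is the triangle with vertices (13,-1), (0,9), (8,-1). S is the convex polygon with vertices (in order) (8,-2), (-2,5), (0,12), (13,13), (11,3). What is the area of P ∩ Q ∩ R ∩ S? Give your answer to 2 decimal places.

The intersection is the polygon with vertices (6.783,3.783), (5.333,2.333), (2.433,5.959), (2.961,6.722).
By the shoelace formula its area is 6.96.

6.96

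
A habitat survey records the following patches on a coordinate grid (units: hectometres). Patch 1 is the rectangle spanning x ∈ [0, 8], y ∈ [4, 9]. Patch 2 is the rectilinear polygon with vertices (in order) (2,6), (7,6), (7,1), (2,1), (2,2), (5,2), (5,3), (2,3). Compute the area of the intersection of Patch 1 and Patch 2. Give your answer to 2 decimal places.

10.00

The intersection is the polygon with vertices (2,4), (2,6), (7,6), (7,4).
By the shoelace formula its area is 10.00.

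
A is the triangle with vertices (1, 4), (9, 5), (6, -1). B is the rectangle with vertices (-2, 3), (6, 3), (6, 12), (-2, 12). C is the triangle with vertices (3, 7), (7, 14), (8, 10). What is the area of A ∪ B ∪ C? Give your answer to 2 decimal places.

94.78

By inclusion–exclusion:
Individual areas: |A| = 22.5, |B| = 72, |C| = 11.5.
|A∩B| = 6.0625.
|A∩C| = 0.
|B∩C| = 5.1571.
|A∩B∩C| = 0.
|A ∪ B ∪ C| = 106 − 11.2196 + 0 = 94.78.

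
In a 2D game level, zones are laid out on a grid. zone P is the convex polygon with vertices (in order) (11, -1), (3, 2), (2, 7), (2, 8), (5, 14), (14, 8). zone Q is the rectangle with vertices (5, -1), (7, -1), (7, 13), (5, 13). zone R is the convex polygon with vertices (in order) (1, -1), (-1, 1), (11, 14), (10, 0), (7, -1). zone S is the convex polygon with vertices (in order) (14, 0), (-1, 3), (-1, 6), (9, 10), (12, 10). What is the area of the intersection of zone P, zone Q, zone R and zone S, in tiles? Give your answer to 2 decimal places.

The intersection is the polygon with vertices (6.317,8.927), (7,9.2), (7,1.4), (5,1.8), (5,7.5).
By the shoelace formula its area is 13.81.

13.81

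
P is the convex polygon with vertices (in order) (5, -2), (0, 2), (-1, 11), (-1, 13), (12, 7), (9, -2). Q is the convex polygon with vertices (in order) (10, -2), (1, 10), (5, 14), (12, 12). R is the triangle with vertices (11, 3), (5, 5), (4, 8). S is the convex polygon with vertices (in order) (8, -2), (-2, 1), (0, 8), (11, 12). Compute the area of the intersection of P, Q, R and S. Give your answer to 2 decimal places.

7.43

The intersection is the polygon with vertices (5,5), (4,8), (9.327,4.195), (9.2,3.6).
By the shoelace formula its area is 7.43.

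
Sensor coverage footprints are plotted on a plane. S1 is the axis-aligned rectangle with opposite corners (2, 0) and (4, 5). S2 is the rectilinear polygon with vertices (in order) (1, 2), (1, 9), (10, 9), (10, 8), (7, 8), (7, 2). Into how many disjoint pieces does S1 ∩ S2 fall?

1

S1 ∩ S2 is a single connected region.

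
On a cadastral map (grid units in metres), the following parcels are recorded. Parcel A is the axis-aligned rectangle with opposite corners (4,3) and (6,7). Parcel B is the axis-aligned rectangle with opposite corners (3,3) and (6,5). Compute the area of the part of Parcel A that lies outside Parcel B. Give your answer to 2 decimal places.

4.00

|Parcel A∩Parcel B|: x∈[4,6], y∈[3,5] → 2·2 = 4.
|Parcel A| = 8.
|Parcel A ∖ Parcel B| = |Parcel A| − |Parcel A∩Parcel B| = 8 − 4 = 4.00.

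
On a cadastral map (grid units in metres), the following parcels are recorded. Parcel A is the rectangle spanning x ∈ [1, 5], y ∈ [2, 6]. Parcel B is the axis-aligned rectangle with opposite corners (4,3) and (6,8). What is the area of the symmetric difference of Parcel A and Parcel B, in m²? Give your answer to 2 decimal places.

|Parcel A∩Parcel B|: x∈[4,5], y∈[3,6] → 1·3 = 3.
|Parcel A △ Parcel B| = |Parcel A| + |Parcel B| − 2·|Parcel A∩Parcel B| = 16 + 10 − 6 = 20.00.

20.00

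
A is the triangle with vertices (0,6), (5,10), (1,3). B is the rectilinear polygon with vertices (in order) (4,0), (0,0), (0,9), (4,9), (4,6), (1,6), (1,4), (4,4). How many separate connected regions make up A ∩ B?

1

A ∩ B is a single connected region.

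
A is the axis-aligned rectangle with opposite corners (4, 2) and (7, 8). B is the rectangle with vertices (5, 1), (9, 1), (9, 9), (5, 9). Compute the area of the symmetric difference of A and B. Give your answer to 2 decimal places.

26.00

|A∩B|: x∈[5,7], y∈[2,8] → 2·6 = 12.
|A △ B| = |A| + |B| − 2·|A∩B| = 18 + 32 − 24 = 26.00.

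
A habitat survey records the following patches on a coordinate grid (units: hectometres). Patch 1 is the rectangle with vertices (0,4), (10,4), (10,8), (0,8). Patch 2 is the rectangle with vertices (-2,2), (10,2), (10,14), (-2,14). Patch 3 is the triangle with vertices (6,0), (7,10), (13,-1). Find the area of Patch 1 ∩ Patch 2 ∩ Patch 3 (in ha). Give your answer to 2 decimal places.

The intersection is the polygon with vertices (6.4,4), (6.8,8), (8.091,8), (10,4.5), (10,4).
By the shoelace formula its area is 10.26.

10.26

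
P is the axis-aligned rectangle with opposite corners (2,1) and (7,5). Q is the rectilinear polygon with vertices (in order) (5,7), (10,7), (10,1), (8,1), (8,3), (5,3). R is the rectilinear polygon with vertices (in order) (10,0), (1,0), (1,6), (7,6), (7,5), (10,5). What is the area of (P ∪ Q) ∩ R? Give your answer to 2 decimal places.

|P ∪ Q| = 40.
|(P ∪ Q) ∩ R| = 32.00.

32.00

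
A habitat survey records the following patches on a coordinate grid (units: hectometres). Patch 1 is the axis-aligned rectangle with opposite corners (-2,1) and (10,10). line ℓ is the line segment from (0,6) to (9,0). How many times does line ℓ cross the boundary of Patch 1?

The segment meets the boundary at (7.5,1).

1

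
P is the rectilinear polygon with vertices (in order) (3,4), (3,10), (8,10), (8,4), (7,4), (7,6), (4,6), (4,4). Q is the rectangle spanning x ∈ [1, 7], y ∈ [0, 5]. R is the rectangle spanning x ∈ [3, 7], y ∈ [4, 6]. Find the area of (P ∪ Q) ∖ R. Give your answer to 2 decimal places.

48.00

|P ∪ Q| = 53.
|(P ∪ Q) ∩ R| = 5.
|(P ∪ Q) ∖ R| = 53 − 5 = 48.00.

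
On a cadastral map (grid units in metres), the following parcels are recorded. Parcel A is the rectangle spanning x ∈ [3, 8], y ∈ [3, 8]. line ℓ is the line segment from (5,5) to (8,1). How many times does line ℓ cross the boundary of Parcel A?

The segment meets the boundary at (6.5,3).

1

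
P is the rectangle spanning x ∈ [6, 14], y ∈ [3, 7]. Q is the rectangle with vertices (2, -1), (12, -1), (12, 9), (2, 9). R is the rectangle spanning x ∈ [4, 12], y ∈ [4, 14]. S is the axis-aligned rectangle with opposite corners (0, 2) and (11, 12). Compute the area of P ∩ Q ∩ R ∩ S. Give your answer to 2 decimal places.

15.00

The intersection is the polygon with vertices (11,7), (11,4), (6,4), (6,7).
By the shoelace formula its area is 15.00.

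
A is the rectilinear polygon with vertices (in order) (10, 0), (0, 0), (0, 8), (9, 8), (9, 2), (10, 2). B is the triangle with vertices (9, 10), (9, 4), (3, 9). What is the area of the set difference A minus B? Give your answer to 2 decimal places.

|A| = 74, |A∩B| = 9.6.
|A ∖ B| = |A| − |A∩B| = 74 − 9.6 = 64.40.

64.40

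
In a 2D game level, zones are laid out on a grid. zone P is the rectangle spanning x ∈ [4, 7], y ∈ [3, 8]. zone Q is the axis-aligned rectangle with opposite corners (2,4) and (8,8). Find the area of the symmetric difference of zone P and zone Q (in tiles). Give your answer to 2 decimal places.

|zone P∩zone Q|: x∈[4,7], y∈[4,8] → 3·4 = 12.
|zone P △ zone Q| = |zone P| + |zone Q| − 2·|zone P∩zone Q| = 15 + 24 − 24 = 15.00.

15.00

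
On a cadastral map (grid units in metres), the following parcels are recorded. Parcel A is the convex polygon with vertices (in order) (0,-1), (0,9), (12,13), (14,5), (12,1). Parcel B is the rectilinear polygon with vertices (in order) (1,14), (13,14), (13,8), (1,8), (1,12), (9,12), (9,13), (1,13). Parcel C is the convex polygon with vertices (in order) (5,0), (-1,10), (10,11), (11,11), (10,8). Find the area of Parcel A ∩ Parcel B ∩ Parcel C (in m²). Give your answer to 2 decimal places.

The intersection is the polygon with vertices (1,8), (1,9.333), (4.5,10.5), (10,11), (11,11), (10,8).
By the shoelace formula its area is 23.33.

23.33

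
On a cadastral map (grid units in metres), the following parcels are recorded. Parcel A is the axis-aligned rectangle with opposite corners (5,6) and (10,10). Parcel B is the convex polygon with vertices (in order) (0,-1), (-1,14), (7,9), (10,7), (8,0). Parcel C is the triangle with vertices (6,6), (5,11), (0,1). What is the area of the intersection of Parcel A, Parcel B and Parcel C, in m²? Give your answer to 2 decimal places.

The intersection is the polygon with vertices (5,10), (5.2,10), (6,6), (5,6).
By the shoelace formula its area is 2.40.

2.40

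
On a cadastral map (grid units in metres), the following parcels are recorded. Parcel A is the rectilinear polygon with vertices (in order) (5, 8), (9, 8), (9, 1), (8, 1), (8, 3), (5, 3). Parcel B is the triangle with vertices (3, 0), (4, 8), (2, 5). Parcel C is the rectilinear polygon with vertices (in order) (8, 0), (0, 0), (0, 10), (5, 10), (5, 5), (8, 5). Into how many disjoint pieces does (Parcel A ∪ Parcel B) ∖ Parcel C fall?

1

(Parcel A ∪ Parcel B) ∖ Parcel C is a single connected region.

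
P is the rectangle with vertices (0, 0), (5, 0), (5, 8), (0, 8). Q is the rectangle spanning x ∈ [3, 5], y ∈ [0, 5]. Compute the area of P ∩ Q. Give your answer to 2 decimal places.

|P∩Q|: x∈[3,5], y∈[0,5] → 2·5 = 10.

10.00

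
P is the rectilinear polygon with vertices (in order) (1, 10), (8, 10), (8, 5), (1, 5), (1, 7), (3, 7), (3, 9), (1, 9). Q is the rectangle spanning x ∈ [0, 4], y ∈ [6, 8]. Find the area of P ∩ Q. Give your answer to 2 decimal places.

The intersection is the polygon with vertices (1,7), (3,7), (3,8), (4,8), (4,6), (1,6).
By the shoelace formula its area is 4.00.

4.00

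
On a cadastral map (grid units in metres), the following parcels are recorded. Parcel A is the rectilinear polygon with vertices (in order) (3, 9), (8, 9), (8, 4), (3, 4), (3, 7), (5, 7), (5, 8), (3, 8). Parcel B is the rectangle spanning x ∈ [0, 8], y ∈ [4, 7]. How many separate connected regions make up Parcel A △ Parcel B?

Parcel A △ Parcel B splits into 2 disjoint pieces (area 8, area 9).

2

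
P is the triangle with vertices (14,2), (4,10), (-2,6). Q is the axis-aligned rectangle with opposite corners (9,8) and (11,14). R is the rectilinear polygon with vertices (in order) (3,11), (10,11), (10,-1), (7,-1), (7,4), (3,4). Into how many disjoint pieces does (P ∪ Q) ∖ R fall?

(P ∪ Q) ∖ R splits into 4 disjoint pieces (area 11.4583, area 4.4, area 0.125, area 9).

4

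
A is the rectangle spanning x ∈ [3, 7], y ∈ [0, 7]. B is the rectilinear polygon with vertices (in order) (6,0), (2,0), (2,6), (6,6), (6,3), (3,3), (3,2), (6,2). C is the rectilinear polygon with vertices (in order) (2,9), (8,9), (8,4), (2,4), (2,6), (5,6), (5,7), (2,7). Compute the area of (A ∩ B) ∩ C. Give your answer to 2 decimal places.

The region (A ∩ B) ∩ C is the polygon with vertices (6,4), (3,4), (3,6), (5,6), (6,6).
By the shoelace formula its area is 6.00.

6.00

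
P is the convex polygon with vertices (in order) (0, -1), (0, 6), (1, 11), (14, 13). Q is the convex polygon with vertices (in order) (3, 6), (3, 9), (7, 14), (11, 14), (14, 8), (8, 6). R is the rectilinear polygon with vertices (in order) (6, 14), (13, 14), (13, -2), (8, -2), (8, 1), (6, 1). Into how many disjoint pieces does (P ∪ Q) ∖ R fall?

3

(P ∪ Q) ∖ R splits into 3 disjoint pieces (area 53.8618, area 0.4231, area 1.1667).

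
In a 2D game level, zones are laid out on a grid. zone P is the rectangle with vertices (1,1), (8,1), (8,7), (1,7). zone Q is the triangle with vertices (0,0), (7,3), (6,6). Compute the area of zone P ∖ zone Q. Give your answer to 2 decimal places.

30.67

|zone P| = 42, |zone P∩zone Q| = 11.3333.
|zone P ∖ zone Q| = |zone P| − |zone P∩zone Q| = 42 − 11.3333 = 30.67.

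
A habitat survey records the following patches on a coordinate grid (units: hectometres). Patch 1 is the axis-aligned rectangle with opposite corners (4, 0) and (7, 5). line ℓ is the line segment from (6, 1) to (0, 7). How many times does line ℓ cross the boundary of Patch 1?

1

The segment meets the boundary at (4,3).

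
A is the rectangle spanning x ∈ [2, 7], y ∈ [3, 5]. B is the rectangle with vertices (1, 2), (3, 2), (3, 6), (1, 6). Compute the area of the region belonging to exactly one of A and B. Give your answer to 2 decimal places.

14.00

|A∩B|: x∈[2,3], y∈[3,5] → 1·2 = 2.
|A △ B| = |A| + |B| − 2·|A∩B| = 10 + 8 − 4 = 14.00.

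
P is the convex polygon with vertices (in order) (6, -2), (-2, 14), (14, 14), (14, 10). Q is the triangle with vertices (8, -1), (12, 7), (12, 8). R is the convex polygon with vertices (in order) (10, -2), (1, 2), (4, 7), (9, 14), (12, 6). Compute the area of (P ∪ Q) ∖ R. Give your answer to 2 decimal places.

74.81

|P ∪ Q| = 145.3333.
|(P ∪ Q) ∩ R| = 70.521.
|(P ∪ Q) ∖ R| = 145.3333 − 70.521 = 74.81.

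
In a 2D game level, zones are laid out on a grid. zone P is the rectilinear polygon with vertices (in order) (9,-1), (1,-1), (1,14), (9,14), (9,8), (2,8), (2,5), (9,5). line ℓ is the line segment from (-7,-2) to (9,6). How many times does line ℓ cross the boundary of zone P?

2

The segment meets the boundary at (7,5), (1,2).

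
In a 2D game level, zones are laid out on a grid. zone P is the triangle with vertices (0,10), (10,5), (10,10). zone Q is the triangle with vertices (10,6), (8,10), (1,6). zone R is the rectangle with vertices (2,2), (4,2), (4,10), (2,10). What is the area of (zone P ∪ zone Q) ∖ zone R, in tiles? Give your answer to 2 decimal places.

26.25

|zone P ∪ zone Q| = 31.5333.
|(zone P ∪ zone Q) ∩ zone R| = 5.2857.
|(zone P ∪ zone Q) ∖ zone R| = 31.5333 − 5.2857 = 26.25.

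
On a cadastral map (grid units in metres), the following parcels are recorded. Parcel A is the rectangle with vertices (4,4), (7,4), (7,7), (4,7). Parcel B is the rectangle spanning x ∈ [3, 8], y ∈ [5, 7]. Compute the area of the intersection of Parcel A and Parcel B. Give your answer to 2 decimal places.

6.00

|Parcel A∩Parcel B|: x∈[4,7], y∈[5,7] → 3·2 = 6.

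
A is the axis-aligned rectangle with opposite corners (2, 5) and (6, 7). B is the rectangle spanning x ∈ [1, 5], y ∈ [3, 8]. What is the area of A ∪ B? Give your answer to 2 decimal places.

By inclusion–exclusion:
Individual areas: |A| = 8, |B| = 20.
|A∩B|: x∈[2,5], y∈[5,7] → 3·2 = 6.
|A ∪ B| = 28 − 6 = 22.00.

22.00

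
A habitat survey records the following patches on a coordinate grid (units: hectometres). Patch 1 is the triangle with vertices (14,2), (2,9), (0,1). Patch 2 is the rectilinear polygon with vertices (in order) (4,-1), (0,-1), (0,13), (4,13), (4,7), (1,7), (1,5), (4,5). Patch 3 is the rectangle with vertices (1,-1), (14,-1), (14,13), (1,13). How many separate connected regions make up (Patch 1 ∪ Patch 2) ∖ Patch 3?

(Patch 1 ∪ Patch 2) ∖ Patch 3 is a single connected region.

1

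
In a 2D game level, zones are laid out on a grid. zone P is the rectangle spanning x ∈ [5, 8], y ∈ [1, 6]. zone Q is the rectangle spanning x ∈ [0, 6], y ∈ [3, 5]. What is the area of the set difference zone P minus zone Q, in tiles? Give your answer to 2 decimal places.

|zone P∩zone Q|: x∈[5,6], y∈[3,5] → 1·2 = 2.
|zone P| = 15.
|zone P ∖ zone Q| = |zone P| − |zone P∩zone Q| = 15 − 2 = 13.00.

13.00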